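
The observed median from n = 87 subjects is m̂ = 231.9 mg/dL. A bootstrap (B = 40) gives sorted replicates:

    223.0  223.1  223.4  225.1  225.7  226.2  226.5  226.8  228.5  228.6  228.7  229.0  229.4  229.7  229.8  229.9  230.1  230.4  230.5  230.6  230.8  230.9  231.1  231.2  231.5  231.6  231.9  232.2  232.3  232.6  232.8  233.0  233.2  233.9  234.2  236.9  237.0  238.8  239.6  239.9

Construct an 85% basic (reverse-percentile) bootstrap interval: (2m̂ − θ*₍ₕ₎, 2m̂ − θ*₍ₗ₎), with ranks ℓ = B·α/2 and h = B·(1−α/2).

(226.8, 240.4)

Percentile endpoints at ranks 3 and 37: θ*₍3₎ = 223.4, θ*₍37₎ = 237.0.
Basic interval reflects these around m̂:
  lower = 2 × 231.9 − 237.0 = 226.8
  upper = 2 × 231.9 − 223.4 = 240.4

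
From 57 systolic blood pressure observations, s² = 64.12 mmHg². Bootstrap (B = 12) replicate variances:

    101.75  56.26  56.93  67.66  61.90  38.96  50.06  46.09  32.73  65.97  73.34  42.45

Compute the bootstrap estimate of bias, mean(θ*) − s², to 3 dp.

mean(θ*) = (101.75 + 56.26 + 56.93 + 67.66 + 61.90 + 38.96 + 50.06 + 46.09 + 32.73 + 65.97 + 73.34 + 42.45) / 12 = 57.8417
bias = 57.8417 − 64.12

bias = −6.278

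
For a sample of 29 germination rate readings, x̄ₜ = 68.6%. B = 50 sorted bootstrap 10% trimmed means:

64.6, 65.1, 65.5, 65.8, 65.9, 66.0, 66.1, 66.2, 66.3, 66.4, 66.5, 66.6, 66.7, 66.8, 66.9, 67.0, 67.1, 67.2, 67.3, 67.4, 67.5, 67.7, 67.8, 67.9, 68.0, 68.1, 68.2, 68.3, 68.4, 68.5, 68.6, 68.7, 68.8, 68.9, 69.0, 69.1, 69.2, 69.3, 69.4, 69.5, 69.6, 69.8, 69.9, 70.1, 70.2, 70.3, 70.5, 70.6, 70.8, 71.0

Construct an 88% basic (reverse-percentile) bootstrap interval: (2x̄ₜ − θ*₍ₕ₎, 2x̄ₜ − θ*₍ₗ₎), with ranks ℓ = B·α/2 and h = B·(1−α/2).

(66.7, 71.7)

Percentile endpoints at ranks 3 and 47: θ*₍3₎ = 65.5, θ*₍47₎ = 70.5.
Basic interval reflects these around x̄ₜ:
  lower = 2 × 68.6 − 70.5 = 66.7
  upper = 2 × 68.6 − 65.5 = 71.7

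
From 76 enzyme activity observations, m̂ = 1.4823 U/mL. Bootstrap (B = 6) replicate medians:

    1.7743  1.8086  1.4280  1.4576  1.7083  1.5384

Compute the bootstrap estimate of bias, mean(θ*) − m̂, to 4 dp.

bias = +0.1369

mean(θ*) = (1.7743 + 1.8086 + 1.4280 + 1.4576 + 1.7083 + 1.5384) / 6 = 1.61920
bias = 1.61920 − 1.4823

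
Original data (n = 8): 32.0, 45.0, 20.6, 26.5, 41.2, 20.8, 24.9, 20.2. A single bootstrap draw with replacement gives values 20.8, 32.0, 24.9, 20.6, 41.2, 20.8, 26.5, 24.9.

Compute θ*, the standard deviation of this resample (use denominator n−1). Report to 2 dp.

Mean = 26.4625; sum of squared deviations = 351.2388
s² = 351.2388 / 7 = 50.1770
s = √50.1770 = 7.08

θ* = 7.08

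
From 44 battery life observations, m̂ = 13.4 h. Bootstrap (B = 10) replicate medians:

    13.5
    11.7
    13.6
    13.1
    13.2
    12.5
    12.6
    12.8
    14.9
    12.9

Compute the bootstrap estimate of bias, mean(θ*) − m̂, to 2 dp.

bias = −0.32

mean(θ*) = (13.5 + 11.7 + 13.6 + 13.1 + 13.2 + 12.5 + 12.6 + 12.8 + 14.9 + 12.9) / 10 = 13.080
bias = 13.080 − 13.4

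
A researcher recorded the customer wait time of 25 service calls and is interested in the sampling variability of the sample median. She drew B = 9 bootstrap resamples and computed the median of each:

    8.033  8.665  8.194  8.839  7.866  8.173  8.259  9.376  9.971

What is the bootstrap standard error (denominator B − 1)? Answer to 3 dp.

Bootstrap SE is the standard deviation of the 9 replicate medians.
Mean of replicates: (8.033 + 8.665 + 8.194 + 8.839 + 7.866 + 8.173 + 8.259 + 9.376 + 9.971) / 9 = 77.3760 / 9 = 8.5973
Sum of squared deviations: (−0.5643)² + (+0.0677)² + (−0.4033)² + (+0.2417)² + (−0.7313)² + (−0.4243)² + (−0.3383)² + (+0.7787)² + (+1.3737)² = 3.8668
Variance = 3.8668 / 8 = 0.4833
SE* = √0.4833

SE* = 0.695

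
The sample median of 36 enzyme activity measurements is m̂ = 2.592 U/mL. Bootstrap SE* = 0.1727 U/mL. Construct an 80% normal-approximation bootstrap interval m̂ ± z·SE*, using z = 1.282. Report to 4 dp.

Margin = 1.282 × 0.1727 = 0.22140
Interval: 2.592 ± 0.22140

(2.3706, 2.8134)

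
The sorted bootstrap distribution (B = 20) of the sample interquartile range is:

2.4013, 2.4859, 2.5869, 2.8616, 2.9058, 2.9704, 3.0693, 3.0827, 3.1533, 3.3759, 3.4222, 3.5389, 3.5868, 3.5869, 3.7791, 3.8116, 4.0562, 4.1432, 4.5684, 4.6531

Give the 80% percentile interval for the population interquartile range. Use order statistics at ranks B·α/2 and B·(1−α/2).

(2.4859, 4.1432)

α = 0.20; lower rank = 20 × 0.100 = 2; upper rank = 20 × 0.900 = 18.
The 2nd smallest replicate is 2.4859; the 18th is 4.1432.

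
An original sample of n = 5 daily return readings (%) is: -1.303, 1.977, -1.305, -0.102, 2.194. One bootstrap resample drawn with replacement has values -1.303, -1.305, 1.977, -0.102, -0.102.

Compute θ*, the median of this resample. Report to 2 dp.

Sorted: -1.305, -1.303, -0.102, -0.102, 1.977
Median = middle value = -0.10

θ* = -0.10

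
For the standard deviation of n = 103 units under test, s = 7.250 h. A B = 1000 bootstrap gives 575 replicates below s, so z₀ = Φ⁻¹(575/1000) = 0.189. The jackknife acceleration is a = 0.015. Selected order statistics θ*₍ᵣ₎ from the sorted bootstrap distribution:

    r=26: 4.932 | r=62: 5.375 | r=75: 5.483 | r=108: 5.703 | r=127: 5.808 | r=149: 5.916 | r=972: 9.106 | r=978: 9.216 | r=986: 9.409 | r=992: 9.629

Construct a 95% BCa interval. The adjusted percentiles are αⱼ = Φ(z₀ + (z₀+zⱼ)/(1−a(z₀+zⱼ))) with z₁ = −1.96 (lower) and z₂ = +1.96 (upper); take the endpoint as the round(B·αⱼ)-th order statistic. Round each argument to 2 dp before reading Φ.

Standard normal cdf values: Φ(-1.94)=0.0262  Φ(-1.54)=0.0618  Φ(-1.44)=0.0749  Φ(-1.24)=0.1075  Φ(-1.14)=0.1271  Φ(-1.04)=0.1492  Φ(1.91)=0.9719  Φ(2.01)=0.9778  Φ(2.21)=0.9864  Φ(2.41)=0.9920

(5.375, 9.629)

Lower: z₀ + z₁ = 0.189 + (-1.960) = -1.771; 1 − a(z₀+z₁) = 1 − (0.015)(-1.771) = 1.0266; argument = 0.189 + (-1.771)/1.0266 = -1.5362 → -1.54.
α₁ = Φ(-1.54) = 0.0618; rank = round(1000 × 0.0618) = 62; θ*₍62₎ = 5.375.
Upper: z₀ + z₂ = 2.149; 1 − a(z₀+z₂) = 0.9678; argument = 2.4096 → 2.41; α₂ = 0.9920; rank = 992; θ*₍992₎ = 9.629.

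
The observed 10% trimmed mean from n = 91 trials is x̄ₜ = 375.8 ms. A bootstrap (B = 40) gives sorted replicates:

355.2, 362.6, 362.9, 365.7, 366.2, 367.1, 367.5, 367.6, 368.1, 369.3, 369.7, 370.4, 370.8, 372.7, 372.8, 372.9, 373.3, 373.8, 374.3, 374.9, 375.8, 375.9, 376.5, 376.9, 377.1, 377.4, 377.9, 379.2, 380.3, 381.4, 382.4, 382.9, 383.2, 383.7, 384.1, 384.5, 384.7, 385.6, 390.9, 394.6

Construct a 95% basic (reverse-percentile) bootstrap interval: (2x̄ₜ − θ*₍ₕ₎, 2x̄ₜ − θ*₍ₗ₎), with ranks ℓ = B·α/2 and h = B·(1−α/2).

(360.7, 396.4)

Percentile endpoints at ranks 1 and 39: θ*₍1₎ = 355.2, θ*₍39₎ = 390.9.
Basic interval reflects these around x̄ₜ:
  lower = 2 × 375.8 − 390.9 = 360.7
  upper = 2 × 375.8 − 355.2 = 396.4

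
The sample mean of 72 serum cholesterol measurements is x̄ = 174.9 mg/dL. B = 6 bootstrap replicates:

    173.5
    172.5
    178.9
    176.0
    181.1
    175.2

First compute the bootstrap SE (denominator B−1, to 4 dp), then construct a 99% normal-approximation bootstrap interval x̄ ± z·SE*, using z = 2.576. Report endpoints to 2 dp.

Mean of replicates = 176.2000; sum of squared deviations = 53.3200; SE* = √(53.3200/5) = 3.2656
Margin = 2.576 × 3.2656 = 8.412
Interval: 174.9 ± 8.412

(166.49, 183.31)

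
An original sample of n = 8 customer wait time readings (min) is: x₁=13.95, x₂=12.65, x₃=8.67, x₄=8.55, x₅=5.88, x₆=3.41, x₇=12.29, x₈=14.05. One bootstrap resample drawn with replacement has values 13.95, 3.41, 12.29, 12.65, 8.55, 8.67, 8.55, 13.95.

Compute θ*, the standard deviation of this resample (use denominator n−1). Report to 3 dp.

Mean = 10.2525; sum of squared deviations = 92.3635
s² = 92.3635 / 7 = 13.1948
s = √13.1948 = 3.632

θ* = 3.632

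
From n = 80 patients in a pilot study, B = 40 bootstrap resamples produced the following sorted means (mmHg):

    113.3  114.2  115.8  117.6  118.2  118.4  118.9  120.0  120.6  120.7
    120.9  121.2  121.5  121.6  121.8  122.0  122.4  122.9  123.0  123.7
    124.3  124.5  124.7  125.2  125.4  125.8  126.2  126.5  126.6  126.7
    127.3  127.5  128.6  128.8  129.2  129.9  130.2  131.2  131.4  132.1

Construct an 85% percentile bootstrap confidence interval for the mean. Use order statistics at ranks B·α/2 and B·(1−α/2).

α = 0.15; lower rank = 40 × 0.075 = 3; upper rank = 40 × 0.925 = 37.
The 3rd smallest replicate is 115.8; the 37th is 130.2.

(115.8, 130.2)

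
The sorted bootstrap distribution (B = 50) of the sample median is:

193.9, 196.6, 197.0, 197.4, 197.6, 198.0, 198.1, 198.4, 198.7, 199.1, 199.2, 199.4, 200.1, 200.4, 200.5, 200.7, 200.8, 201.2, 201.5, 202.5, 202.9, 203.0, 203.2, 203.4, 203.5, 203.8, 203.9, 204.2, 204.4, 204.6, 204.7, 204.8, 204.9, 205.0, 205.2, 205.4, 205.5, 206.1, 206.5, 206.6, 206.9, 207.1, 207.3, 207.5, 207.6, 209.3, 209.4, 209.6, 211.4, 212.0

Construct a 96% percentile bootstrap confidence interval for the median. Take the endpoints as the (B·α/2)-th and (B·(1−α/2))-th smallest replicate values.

α = 0.04; lower rank = 50 × 0.020 = 1; upper rank = 50 × 0.980 = 49.
The 1st smallest replicate is 193.9; the 49th is 211.4.

(193.9, 211.4)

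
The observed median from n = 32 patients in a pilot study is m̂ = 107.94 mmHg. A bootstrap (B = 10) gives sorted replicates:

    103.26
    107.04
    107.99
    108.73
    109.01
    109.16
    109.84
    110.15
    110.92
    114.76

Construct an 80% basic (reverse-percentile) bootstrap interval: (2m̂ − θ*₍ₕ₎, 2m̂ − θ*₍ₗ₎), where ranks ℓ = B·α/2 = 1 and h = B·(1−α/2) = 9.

Percentile endpoints at ranks 1 and 9: θ*₍1₎ = 103.26, θ*₍9₎ = 110.92.
Basic interval reflects these around m̂:
  lower = 2 × 107.94 − 110.92 = 104.96
  upper = 2 × 107.94 − 103.26 = 112.62

(104.96, 112.62)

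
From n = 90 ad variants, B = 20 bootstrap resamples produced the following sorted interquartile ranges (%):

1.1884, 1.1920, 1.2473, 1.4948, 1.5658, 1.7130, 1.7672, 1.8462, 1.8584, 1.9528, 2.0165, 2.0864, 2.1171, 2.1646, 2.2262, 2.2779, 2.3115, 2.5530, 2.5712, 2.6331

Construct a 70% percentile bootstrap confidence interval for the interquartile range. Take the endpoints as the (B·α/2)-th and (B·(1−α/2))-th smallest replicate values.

(1.2473, 2.3115)

α = 0.30; lower rank = 20 × 0.150 = 3; upper rank = 20 × 0.850 = 17.
The 3rd smallest replicate is 1.2473; the 17th is 2.3115.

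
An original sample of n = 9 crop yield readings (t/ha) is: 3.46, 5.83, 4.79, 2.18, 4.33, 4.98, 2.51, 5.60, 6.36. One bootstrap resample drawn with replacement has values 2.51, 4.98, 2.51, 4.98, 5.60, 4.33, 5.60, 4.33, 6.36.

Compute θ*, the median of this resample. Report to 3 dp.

Sorted: 2.51, 2.51, 4.33, 4.33, 4.98, 4.98, 5.60, 5.60, 6.36
Median = middle value = 4.980

θ* = 4.980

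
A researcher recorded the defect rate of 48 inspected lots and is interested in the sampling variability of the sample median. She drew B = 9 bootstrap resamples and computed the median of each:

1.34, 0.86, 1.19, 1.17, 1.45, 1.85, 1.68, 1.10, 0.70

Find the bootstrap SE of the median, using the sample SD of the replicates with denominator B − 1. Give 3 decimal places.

Bootstrap SE is the standard deviation of the 9 replicate medians.
Mean of replicates: (1.34 + 0.86 + 1.19 + 1.17 + 1.45 + 1.85 + 1.68 + 1.10 + 0.70) / 9 = 11.3400 / 9 = 1.2600
Sum of squared deviations: (+0.0800)² + (−0.4000)² + (−0.0700)² + (−0.0900)² + (+0.1900)² + (+0.5900)² + (+0.4200)² + (−0.1600)² + (−0.5600)² = 1.0792
Variance = 1.0792 / 8 = 0.1349
SE* = √0.1349

SE* = 0.367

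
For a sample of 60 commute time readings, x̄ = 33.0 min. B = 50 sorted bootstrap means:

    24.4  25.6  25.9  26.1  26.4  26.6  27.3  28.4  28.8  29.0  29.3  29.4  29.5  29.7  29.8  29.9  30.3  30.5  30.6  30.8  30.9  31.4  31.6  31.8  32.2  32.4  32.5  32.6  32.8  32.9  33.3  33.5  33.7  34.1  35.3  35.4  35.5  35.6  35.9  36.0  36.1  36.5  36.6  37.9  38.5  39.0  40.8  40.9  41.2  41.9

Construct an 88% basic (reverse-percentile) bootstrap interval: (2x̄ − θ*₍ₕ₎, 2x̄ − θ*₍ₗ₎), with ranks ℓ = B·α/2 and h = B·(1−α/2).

(25.2, 40.1)

Percentile endpoints at ranks 3 and 47: θ*₍3₎ = 25.9, θ*₍47₎ = 40.8.
Basic interval reflects these around x̄:
  lower = 2 × 33.0 − 40.8 = 25.2
  upper = 2 × 33.0 − 25.9 = 40.1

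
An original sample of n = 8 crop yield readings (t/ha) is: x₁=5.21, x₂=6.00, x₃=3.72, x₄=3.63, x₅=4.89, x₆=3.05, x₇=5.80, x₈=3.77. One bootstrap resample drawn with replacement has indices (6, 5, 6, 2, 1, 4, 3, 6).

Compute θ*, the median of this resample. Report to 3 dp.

Resample values: 3.05, 4.89, 3.05, 6.00, 5.21, 3.63, 3.72, 3.05.
Sorted: 3.05, 3.05, 3.05, 3.63, 3.72, 4.89, 5.21, 6.00
Median = average of the two middle values = 3.675

θ* = 3.675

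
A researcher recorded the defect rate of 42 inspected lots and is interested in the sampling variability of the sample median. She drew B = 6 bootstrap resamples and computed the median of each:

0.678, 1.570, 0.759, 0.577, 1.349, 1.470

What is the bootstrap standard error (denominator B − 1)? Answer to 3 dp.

Bootstrap SE is the standard deviation of the 6 replicate medians.
Mean of replicates: (0.678 + 1.570 + 0.759 + 0.577 + 1.349 + 1.470) / 6 = 6.4030 / 6 = 1.0672
Sum of squared deviations: (−0.3892)² + (+0.5028)² + (−0.3082)² + (−0.4902)² + (+0.2818)² + (+0.4028)² = 0.9812
Variance = 0.9812 / 5 = 0.1962
SE* = √0.1962

SE* = 0.443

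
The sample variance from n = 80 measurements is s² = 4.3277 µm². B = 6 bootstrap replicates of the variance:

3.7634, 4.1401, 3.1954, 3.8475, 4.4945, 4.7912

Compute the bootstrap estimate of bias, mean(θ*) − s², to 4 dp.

mean(θ*) = (3.7634 + 4.1401 + 3.1954 + 3.8475 + 4.4945 + 4.7912) / 6 = 4.03868
bias = 4.03868 − 4.3277

bias = −0.2890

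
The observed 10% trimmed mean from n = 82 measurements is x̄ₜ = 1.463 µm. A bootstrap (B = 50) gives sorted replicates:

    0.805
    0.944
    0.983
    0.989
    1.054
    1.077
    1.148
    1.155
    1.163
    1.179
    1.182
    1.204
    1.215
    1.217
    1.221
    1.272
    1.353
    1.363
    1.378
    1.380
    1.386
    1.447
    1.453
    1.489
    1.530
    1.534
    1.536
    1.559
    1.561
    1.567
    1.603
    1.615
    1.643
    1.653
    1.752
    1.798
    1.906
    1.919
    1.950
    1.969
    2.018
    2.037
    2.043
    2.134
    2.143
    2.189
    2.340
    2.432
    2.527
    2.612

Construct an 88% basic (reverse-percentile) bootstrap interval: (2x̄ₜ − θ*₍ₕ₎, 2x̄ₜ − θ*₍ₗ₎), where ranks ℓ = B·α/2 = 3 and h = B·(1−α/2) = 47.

(0.586, 1.943)

Percentile endpoints at ranks 3 and 47: θ*₍3₎ = 0.983, θ*₍47₎ = 2.340.
Basic interval reflects these around x̄ₜ:
  lower = 2 × 1.463 − 2.340 = 0.586
  upper = 2 × 1.463 − 0.983 = 1.943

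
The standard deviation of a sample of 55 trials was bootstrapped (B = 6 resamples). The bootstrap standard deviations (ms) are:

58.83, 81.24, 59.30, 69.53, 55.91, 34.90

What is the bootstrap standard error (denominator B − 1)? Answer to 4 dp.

Bootstrap SE is the standard deviation of the 6 replicate standard deviations.
Mean of replicates: (58.83 + 81.24 + 59.30 + 69.53 + 55.91 + 34.90) / 6 = 359.71000 / 6 = 59.95167
Sum of squared deviations: (−1.12167)² + (+21.28833)² + (−0.65167)² + (+9.57833)² + (−4.04167)² + (−25.05167)² = 1190.54148
Variance = 1190.54148 / 5 = 238.10830
SE* = √238.10830

SE* = 15.4308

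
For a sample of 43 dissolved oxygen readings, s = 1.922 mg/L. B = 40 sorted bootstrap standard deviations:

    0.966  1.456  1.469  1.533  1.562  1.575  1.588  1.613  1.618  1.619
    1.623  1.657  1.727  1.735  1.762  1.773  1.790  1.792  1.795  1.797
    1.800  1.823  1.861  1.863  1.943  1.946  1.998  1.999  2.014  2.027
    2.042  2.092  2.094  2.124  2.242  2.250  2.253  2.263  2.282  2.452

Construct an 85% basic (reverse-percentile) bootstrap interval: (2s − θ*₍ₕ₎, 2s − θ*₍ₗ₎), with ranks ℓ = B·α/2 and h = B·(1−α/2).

Percentile endpoints at ranks 3 and 37: θ*₍3₎ = 1.469, θ*₍37₎ = 2.253.
Basic interval reflects these around s:
  lower = 2 × 1.922 − 2.253 = 1.591
  upper = 2 × 1.922 − 1.469 = 2.375

(1.591, 2.375)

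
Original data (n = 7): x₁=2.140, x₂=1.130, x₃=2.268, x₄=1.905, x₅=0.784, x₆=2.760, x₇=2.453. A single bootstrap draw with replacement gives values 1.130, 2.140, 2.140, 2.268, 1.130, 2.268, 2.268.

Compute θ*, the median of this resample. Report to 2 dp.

Sorted: 1.130, 1.130, 2.140, 2.140, 2.268, 2.268, 2.268
Median = middle value = 2.14

θ* = 2.14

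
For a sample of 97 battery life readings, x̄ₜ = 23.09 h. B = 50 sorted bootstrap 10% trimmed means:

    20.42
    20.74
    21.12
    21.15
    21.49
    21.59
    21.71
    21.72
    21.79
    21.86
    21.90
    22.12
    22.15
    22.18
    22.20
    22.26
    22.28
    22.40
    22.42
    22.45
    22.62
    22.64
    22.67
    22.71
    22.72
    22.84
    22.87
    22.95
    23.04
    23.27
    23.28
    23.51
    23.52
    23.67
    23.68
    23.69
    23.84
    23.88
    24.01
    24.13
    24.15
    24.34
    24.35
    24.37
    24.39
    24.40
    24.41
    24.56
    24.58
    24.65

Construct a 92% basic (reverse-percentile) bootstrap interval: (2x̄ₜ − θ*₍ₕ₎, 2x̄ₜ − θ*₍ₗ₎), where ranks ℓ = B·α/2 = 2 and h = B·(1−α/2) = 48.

Percentile endpoints at ranks 2 and 48: θ*₍2₎ = 20.74, θ*₍48₎ = 24.56.
Basic interval reflects these around x̄ₜ:
  lower = 2 × 23.09 − 24.56 = 21.62
  upper = 2 × 23.09 − 20.74 = 25.44

(21.62, 25.44)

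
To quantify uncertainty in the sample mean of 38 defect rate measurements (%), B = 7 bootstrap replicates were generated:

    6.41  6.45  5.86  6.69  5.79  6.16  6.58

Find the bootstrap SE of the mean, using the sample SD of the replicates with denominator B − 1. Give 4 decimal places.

SE* = 0.3499

Bootstrap SE is the standard deviation of the 7 replicate means.
Mean of replicates: (6.41 + 6.45 + 5.86 + 6.69 + 5.79 + 6.16 + 6.58) / 7 = 43.94000 / 7 = 6.27714
Sum of squared deviations: (+0.13286)² + (+0.17286)² + (−0.41714)² + (+0.41286)² + (−0.48714)² + (−0.11714)² + (+0.30286)² = 0.73474
Variance = 0.73474 / 6 = 0.12246
SE* = √0.12246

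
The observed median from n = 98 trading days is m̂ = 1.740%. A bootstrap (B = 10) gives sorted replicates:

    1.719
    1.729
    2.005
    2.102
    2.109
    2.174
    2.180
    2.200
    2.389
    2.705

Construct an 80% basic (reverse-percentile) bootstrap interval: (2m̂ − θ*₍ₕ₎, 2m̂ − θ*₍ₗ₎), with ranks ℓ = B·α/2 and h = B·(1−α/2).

(1.091, 1.761)

Percentile endpoints at ranks 1 and 9: θ*₍1₎ = 1.719, θ*₍9₎ = 2.389.
Basic interval reflects these around m̂:
  lower = 2 × 1.740 − 2.389 = 1.091
  upper = 2 × 1.740 − 1.719 = 1.761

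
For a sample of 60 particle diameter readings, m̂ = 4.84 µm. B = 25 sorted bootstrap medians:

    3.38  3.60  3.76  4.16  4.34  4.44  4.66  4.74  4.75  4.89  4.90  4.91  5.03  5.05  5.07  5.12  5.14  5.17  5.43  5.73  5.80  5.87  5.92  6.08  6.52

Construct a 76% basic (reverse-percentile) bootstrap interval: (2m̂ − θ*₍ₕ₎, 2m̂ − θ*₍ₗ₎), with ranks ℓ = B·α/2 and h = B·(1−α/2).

(3.81, 5.92)

Percentile endpoints at ranks 3 and 22: θ*₍3₎ = 3.76, θ*₍22₎ = 5.87.
Basic interval reflects these around m̂:
  lower = 2 × 4.84 − 5.87 = 3.81
  upper = 2 × 4.84 − 3.76 = 5.92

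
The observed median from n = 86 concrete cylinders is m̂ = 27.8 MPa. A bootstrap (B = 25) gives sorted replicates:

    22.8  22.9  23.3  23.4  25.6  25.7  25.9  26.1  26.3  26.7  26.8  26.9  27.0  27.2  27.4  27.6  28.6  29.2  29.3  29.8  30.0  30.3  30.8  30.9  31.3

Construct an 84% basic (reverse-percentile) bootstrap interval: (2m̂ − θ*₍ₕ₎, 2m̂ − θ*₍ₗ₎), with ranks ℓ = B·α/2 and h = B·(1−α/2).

Percentile endpoints at ranks 2 and 23: θ*₍2₎ = 22.9, θ*₍23₎ = 30.8.
Basic interval reflects these around m̂:
  lower = 2 × 27.8 − 30.8 = 24.8
  upper = 2 × 27.8 − 22.9 = 32.7

(24.8, 32.7)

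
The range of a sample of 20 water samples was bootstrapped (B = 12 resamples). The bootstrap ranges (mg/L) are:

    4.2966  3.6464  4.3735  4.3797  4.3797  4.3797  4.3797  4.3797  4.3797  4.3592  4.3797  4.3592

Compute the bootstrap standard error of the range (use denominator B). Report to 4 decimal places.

Bootstrap SE is the standard deviation of the 12 replicate ranges.
Mean of replicates: (4.2966 + 3.6464 + 4.3735 + 4.3797 + 4.3797 + 4.3797 + 4.3797 + 4.3797 + 4.3797 + 4.3592 + 4.3797 + 4.3592) / 12 = 51.69280 / 12 = 4.30773
Sum of squared deviations: (−0.01113)² + (−0.66133)² + (+0.06577)² + (+0.07197)² + (+0.07197)² + (+0.07197)² + (+0.07197)² + (+0.07197)² + (+0.07197)² + (+0.05147)² + (+0.07197)² + (+0.05147)² = 0.48336
Variance = 0.48336 / 12 = 0.04028
SE* = √0.04028

SE* = 0.2007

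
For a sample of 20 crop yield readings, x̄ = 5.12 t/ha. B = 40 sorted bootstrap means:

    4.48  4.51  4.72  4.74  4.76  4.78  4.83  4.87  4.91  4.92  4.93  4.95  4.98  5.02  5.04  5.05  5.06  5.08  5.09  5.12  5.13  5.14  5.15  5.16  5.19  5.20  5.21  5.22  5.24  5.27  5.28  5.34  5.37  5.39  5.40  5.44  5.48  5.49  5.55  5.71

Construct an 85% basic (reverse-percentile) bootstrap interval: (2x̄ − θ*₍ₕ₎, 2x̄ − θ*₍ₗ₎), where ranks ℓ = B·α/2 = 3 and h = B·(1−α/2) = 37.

(4.76, 5.52)

Percentile endpoints at ranks 3 and 37: θ*₍3₎ = 4.72, θ*₍37₎ = 5.48.
Basic interval reflects these around x̄:
  lower = 2 × 5.12 − 5.48 = 4.76
  upper = 2 × 5.12 − 4.72 = 5.52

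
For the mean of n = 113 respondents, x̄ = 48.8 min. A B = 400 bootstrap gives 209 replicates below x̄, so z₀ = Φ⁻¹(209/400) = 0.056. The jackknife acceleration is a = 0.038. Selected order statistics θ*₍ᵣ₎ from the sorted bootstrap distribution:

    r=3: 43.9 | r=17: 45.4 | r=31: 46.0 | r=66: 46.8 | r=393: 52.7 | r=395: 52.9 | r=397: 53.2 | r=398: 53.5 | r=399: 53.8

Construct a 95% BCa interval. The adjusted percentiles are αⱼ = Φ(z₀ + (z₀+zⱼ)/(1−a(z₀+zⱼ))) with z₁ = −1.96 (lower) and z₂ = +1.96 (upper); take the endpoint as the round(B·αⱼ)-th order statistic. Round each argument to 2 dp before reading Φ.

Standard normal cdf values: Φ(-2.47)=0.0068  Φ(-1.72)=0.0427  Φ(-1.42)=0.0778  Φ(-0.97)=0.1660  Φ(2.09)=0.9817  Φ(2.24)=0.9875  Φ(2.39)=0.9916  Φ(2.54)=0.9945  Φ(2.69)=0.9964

Lower: z₀ + z₁ = 0.056 + (-1.960) = -1.904; 1 − a(z₀+z₁) = 1 − (0.038)(-1.904) = 1.0724; argument = 0.056 + (-1.904)/1.0724 = -1.7195 → -1.72.
α₁ = Φ(-1.72) = 0.0427; rank = round(400 × 0.0427) = 17; θ*₍17₎ = 45.4.
Upper: z₀ + z₂ = 2.016; 1 − a(z₀+z₂) = 0.9234; argument = 2.2393 → 2.24; α₂ = 0.9875; rank = 395; θ*₍395₎ = 52.9.

(45.4, 52.9)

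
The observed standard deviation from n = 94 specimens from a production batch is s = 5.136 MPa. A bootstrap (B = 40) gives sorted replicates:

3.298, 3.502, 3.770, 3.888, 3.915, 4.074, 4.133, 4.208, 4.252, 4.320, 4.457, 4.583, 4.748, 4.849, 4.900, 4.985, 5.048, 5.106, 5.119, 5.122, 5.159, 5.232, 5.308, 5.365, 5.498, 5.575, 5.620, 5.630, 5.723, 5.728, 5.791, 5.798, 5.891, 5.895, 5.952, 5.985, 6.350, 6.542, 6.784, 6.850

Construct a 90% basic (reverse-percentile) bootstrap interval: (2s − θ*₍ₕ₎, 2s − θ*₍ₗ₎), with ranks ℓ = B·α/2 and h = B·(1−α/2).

Percentile endpoints at ranks 2 and 38: θ*₍2₎ = 3.502, θ*₍38₎ = 6.542.
Basic interval reflects these around s:
  lower = 2 × 5.136 − 6.542 = 3.730
  upper = 2 × 5.136 − 3.502 = 6.770

(3.730, 6.770)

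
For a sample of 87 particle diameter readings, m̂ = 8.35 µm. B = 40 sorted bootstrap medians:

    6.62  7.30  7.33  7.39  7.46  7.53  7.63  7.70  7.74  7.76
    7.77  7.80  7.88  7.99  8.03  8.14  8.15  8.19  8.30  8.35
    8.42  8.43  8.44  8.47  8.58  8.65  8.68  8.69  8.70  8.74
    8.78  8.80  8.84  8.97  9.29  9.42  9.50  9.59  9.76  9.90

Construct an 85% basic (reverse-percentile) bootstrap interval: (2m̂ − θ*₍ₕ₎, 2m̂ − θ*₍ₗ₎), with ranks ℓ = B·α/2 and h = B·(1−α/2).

(7.20, 9.37)

Percentile endpoints at ranks 3 and 37: θ*₍3₎ = 7.33, θ*₍37₎ = 9.50.
Basic interval reflects these around m̂:
  lower = 2 × 8.35 − 9.50 = 7.20
  upper = 2 × 8.35 − 7.33 = 9.37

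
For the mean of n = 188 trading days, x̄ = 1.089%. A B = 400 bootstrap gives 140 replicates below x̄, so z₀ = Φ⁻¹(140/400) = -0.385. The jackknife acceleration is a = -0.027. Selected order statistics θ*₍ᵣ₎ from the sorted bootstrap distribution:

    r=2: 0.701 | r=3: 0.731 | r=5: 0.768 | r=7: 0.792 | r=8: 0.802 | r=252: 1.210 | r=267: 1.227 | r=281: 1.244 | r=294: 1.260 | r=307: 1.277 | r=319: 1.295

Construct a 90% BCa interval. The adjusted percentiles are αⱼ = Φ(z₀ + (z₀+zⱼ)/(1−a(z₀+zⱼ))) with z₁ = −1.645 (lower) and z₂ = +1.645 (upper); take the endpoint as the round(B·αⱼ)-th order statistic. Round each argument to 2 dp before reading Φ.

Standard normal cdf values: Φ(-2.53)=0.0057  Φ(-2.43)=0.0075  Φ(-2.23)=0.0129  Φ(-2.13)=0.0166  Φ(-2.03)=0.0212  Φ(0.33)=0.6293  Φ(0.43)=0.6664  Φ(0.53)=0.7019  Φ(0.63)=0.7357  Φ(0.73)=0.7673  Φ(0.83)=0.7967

Lower: z₀ + z₁ = -0.385 + (-1.645) = -2.030; 1 − a(z₀+z₁) = 1 − (-0.027)(-2.030) = 0.9452; argument = -0.385 + (-2.030)/0.9452 = -2.5327 → -2.53.
α₁ = Φ(-2.53) = 0.0057; rank = round(400 × 0.0057) = 2; θ*₍2₎ = 0.701.
Upper: z₀ + z₂ = 1.260; 1 − a(z₀+z₂) = 1.0340; argument = 0.8335 → 0.83; α₂ = 0.7967; rank = 319; θ*₍319₎ = 1.295.

(0.701, 1.295)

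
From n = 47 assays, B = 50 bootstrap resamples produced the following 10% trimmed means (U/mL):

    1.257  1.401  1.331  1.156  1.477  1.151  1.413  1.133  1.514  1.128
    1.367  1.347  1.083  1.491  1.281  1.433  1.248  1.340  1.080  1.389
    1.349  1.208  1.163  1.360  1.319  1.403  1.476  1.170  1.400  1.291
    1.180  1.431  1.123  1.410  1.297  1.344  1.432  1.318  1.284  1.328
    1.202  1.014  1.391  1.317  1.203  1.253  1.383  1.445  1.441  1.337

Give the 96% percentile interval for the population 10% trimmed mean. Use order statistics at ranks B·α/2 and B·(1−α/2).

(1.014, 1.491)

Sorted replicates: 1.014, 1.080, 1.083, 1.123, 1.128, 1.133, 1.151, 1.156, 1.163, 1.170, 1.180, 1.202, 1.203, 1.208, 1.248, 1.253, 1.257, 1.281, 1.284, 1.291, 1.297, 1.317, 1.318, 1.319, 1.328, 1.331, 1.337, 1.340, 1.344, 1.347, 1.349, 1.360, 1.367, 1.383, 1.389, 1.391, 1.400, 1.401, 1.403, 1.410, 1.413, 1.431, 1.432, 1.433, 1.441, 1.445, 1.476, 1.477, 1.491, 1.514
α = 0.04; lower rank = 50 × 0.020 = 1; upper rank = 50 × 0.980 = 49.
The 1st smallest replicate is 1.014; the 49th is 1.491.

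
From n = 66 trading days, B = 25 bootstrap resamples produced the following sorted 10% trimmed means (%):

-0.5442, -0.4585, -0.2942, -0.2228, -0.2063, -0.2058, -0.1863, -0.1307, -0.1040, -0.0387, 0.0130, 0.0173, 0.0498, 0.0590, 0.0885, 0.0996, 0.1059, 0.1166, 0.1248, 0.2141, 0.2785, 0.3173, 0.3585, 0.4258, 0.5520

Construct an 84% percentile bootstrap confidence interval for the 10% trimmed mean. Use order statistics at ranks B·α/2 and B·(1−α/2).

α = 0.16; lower rank = 25 × 0.080 = 2; upper rank = 25 × 0.920 = 23.
The 2nd smallest replicate is -0.4585; the 23rd is 0.3585.

(-0.4585, 0.3585)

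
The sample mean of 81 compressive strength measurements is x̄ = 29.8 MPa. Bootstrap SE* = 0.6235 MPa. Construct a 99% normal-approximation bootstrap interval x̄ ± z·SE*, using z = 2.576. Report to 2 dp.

Margin = 2.576 × 0.6235 = 1.606
Interval: 29.8 ± 1.606

(28.19, 31.41)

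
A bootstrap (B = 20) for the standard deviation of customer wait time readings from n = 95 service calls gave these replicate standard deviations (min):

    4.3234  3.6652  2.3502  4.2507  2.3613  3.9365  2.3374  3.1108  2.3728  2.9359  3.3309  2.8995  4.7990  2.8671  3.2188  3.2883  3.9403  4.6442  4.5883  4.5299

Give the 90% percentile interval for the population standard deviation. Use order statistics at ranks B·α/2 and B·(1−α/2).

Sorted replicates: 2.3374, 2.3502, 2.3613, 2.3728, 2.8671, 2.8995, 2.9359, 3.1108, 3.2188, 3.2883, 3.3309, 3.6652, 3.9365, 3.9403, 4.2507, 4.3234, 4.5299, 4.5883, 4.6442, 4.7990
α = 0.10; lower rank = 20 × 0.050 = 1; upper rank = 20 × 0.950 = 19.
The 1st smallest replicate is 2.3374; the 19th is 4.6442.

(2.3374, 4.6442)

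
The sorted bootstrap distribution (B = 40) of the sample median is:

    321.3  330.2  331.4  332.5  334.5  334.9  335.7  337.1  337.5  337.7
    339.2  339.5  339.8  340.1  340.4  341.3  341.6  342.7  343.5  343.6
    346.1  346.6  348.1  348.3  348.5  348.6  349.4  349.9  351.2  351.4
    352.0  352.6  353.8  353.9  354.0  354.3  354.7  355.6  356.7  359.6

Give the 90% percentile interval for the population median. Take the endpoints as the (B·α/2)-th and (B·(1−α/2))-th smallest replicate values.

α = 0.10; lower rank = 40 × 0.050 = 2; upper rank = 40 × 0.950 = 38.
The 2nd smallest replicate is 330.2; the 38th is 355.6.

(330.2, 355.6)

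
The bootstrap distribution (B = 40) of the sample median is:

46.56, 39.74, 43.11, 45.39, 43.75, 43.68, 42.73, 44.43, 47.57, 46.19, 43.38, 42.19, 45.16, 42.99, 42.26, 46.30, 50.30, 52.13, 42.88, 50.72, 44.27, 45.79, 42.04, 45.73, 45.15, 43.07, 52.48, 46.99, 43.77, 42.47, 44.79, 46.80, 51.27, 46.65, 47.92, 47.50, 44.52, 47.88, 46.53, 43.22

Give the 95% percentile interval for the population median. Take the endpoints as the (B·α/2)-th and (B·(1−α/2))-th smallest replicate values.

Sorted replicates: 39.74, 42.04, 42.19, 42.26, 42.47, 42.73, 42.88, 42.99, 43.07, 43.11, 43.22, 43.38, 43.68, 43.75, 43.77, 44.27, 44.43, 44.52, 44.79, 45.15, 45.16, 45.39, 45.73, 45.79, 46.19, 46.30, 46.53, 46.56, 46.65, 46.80, 46.99, 47.50, 47.57, 47.88, 47.92, 50.30, 50.72, 51.27, 52.13, 52.48
α = 0.05; lower rank = 40 × 0.025 = 1; upper rank = 40 × 0.975 = 39.
The 1st smallest replicate is 39.74; the 39th is 52.13.

(39.74, 52.13)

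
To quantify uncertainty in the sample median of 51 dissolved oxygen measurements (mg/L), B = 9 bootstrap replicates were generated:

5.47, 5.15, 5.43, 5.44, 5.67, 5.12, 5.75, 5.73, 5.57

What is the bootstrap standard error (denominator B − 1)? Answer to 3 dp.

Bootstrap SE is the standard deviation of the 9 replicate medians.
Mean of replicates: (5.47 + 5.15 + 5.43 + 5.44 + 5.67 + 5.12 + 5.75 + 5.73 + 5.57) / 9 = 49.3300 / 9 = 5.4811
Sum of squared deviations: (−0.0111)² + (−0.3311)² + (−0.0511)² + (−0.0411)² + (+0.1889)² + (−0.3611)² + (+0.2689)² + (+0.2489)² + (+0.0889)² = 0.4223
Variance = 0.4223 / 8 = 0.0528
SE* = √0.0528

SE* = 0.230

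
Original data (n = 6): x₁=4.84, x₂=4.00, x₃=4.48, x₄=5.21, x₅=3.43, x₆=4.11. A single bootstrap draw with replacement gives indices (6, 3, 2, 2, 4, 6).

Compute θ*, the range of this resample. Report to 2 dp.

θ* = 1.21

Resample values: 4.11, 4.48, 4.00, 4.00, 5.21, 4.11.
Range = 5.21 − 4.00 = 1.21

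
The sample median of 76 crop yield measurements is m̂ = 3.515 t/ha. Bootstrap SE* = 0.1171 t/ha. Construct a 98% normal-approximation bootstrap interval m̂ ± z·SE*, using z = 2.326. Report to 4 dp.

Margin = 2.326 × 0.1171 = 0.27237
Interval: 3.515 ± 0.27237

(3.2426, 3.7874)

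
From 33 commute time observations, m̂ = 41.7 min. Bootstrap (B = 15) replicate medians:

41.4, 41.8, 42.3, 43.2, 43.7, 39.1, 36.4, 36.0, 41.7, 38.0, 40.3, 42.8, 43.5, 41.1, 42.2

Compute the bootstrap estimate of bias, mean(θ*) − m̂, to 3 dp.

bias = −0.800

mean(θ*) = (41.4 + 41.8 + 42.3 + 43.2 + 43.7 + 39.1 + 36.4 + 36.0 + 41.7 + 38.0 + 40.3 + 42.8 + 43.5 + 41.1 + 42.2) / 15 = 40.9000
bias = 40.9000 − 41.7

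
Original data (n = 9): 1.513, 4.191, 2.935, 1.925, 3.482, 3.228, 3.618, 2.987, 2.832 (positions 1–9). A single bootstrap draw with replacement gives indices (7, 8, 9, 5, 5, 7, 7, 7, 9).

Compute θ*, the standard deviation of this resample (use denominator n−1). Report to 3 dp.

θ* = 0.352

Resample values: 3.618, 2.987, 2.832, 3.482, 3.482, 3.618, 3.618, 3.618, 2.832.
Mean = 3.3430; sum of squared deviations = 0.9901
s² = 0.9901 / 8 = 0.1238
s = √0.1238 = 0.352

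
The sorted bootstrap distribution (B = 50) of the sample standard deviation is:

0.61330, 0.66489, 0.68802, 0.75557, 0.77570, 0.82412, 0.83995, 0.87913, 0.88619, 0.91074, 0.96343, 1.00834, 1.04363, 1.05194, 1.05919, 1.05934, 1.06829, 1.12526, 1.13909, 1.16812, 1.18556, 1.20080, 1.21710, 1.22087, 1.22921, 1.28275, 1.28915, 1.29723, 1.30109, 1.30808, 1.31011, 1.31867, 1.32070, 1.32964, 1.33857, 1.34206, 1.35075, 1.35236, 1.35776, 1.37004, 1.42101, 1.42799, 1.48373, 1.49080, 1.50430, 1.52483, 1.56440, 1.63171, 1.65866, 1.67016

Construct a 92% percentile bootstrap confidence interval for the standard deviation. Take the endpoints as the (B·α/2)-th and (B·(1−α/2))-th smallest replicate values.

(0.66489, 1.63171)

α = 0.08; lower rank = 50 × 0.040 = 2; upper rank = 50 × 0.960 = 48.
The 2nd smallest replicate is 0.66489; the 48th is 1.63171.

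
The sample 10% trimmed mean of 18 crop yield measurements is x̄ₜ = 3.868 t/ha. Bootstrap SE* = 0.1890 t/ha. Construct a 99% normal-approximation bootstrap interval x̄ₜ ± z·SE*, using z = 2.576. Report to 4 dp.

Margin = 2.576 × 0.1890 = 0.48686
Interval: 3.868 ± 0.48686

(3.3811, 4.3549)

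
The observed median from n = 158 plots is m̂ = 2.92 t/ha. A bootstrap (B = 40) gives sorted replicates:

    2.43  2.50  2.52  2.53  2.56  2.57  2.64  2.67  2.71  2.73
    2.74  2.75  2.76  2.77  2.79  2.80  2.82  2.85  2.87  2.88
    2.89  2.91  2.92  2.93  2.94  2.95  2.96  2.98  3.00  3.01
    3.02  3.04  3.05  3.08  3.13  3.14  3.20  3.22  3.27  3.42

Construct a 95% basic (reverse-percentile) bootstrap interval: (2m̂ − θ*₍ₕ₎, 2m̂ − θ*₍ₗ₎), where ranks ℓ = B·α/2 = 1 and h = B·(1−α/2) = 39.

Percentile endpoints at ranks 1 and 39: θ*₍1₎ = 2.43, θ*₍39₎ = 3.27.
Basic interval reflects these around m̂:
  lower = 2 × 2.92 − 3.27 = 2.57
  upper = 2 × 2.92 − 2.43 = 3.41

(2.57, 3.41)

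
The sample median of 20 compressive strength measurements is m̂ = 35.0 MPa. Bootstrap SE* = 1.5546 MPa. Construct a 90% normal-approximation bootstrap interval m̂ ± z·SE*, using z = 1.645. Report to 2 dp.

(32.44, 37.56)

Margin = 1.645 × 1.5546 = 2.557
Interval: 35.0 ± 2.557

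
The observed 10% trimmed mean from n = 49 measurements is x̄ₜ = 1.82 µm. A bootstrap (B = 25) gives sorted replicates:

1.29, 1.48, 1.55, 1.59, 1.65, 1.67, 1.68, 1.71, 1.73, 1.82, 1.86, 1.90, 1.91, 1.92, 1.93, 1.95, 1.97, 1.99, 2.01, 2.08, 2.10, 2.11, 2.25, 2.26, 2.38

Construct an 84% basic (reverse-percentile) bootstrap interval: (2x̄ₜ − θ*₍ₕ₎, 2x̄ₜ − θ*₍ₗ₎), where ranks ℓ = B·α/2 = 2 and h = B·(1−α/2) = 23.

(1.39, 2.16)

Percentile endpoints at ranks 2 and 23: θ*₍2₎ = 1.48, θ*₍23₎ = 2.25.
Basic interval reflects these around x̄ₜ:
  lower = 2 × 1.82 − 2.25 = 1.39
  upper = 2 × 1.82 − 1.48 = 2.16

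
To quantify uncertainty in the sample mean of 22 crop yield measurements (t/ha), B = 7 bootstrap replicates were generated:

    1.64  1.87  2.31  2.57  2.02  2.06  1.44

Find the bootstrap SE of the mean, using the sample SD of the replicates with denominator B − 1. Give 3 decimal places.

SE* = 0.384

Bootstrap SE is the standard deviation of the 7 replicate means.
Mean of replicates: (1.64 + 1.87 + 2.31 + 2.57 + 2.02 + 2.06 + 1.44) / 7 = 13.9100 / 7 = 1.9871
Sum of squared deviations: (−0.3471)² + (−0.1171)² + (+0.3229)² + (+0.5829)² + (+0.0329)² + (+0.0729)² + (−0.5471)² = 0.8839
Variance = 0.8839 / 6 = 0.1473
SE* = √0.1473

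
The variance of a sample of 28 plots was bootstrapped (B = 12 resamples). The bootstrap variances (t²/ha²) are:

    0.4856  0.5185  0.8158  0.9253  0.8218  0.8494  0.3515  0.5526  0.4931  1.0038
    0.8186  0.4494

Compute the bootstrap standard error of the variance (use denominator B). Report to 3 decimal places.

SE* = 0.210

Bootstrap SE is the standard deviation of the 12 replicate variances.
Mean of replicates: (0.4856 + 0.5185 + 0.8158 + 0.9253 + 0.8218 + 0.8494 + 0.3515 + 0.5526 + 0.4931 + 1.0038 + 0.8186 + 0.4494) / 12 = 8.08540 / 12 = 0.67378
Sum of squared deviations: (−0.18818)² + (−0.15528)² + (+0.14202)² + (+0.25152)² + (+0.14802)² + (+0.17562)² + (−0.32228)² + (−0.12118)² + (−0.18068)² + (+0.33002)² + (+0.14482)² + (−0.22438)² = 0.52713
Variance = 0.52713 / 12 = 0.04393
SE* = √0.04393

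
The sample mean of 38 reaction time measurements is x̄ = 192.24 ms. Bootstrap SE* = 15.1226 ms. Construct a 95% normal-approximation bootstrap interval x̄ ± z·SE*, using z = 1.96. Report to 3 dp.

Margin = 1.96 × 15.1226 = 29.6403
Interval: 192.24 ± 29.6403

(162.600, 221.880)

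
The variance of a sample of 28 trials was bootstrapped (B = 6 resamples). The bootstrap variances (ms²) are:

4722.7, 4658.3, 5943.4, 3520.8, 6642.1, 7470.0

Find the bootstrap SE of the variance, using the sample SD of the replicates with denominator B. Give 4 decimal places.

Bootstrap SE is the standard deviation of the 6 replicate variances.
Mean of replicates: (4722.7 + 4658.3 + 5943.4 + 3520.8 + 6642.1 + 7470.0) / 6 = 32957.30000 / 6 = 5492.88333
Sum of squared deviations: (−770.18333)² + (−834.58333)² + (+450.51667)² + (−1972.08333)² + (+1149.21667)² + (+1977.11667)² = 10611478.90833
Variance = 10611478.90833 / 6 = 1768579.81806
SE* = √1768579.81806

SE* = 1329.8796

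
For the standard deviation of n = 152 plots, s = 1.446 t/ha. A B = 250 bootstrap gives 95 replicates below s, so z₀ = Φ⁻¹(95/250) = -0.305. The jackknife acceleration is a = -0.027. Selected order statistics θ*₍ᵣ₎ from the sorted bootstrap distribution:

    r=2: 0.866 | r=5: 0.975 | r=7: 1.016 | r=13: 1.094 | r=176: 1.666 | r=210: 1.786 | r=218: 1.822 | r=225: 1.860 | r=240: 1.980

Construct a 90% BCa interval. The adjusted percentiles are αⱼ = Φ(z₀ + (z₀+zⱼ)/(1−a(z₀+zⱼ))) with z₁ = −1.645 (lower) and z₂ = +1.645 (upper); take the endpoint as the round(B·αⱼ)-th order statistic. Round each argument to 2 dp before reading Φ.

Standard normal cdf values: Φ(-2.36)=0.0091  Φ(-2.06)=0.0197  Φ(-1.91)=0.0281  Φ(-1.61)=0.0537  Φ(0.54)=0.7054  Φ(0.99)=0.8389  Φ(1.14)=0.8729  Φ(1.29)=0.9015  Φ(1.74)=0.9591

Lower: z₀ + z₁ = -0.305 + (-1.645) = -1.950; 1 − a(z₀+z₁) = 1 − (-0.027)(-1.950) = 0.9474; argument = -0.305 + (-1.950)/0.9474 = -2.3634 → -2.36.
α₁ = Φ(-2.36) = 0.0091; rank = round(250 × 0.0091) = 2; θ*₍2₎ = 0.866.
Upper: z₀ + z₂ = 1.340; 1 − a(z₀+z₂) = 1.0362; argument = 0.9882 → 0.99; α₂ = 0.8389; rank = 210; θ*₍210₎ = 1.786.

(0.866, 1.786)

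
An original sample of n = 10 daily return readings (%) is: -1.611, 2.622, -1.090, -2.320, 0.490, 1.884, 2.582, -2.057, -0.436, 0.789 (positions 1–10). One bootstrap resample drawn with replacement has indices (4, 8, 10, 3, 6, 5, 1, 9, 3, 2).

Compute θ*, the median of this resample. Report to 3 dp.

Resample values: -2.320, -2.057, 0.789, -1.090, 1.884, 0.490, -1.611, -0.436, -1.090, 2.622.
Sorted: -2.320, -2.057, -1.611, -1.090, -1.090, -0.436, 0.490, 0.789, 1.884, 2.622
Median = average of the two middle values = -0.763

θ* = -0.763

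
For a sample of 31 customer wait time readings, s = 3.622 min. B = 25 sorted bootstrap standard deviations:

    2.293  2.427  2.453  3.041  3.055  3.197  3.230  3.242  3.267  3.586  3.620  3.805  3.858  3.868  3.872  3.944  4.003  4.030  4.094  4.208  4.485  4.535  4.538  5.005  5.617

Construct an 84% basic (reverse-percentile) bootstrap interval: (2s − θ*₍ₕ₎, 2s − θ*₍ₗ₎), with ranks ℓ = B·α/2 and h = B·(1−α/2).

Percentile endpoints at ranks 2 and 23: θ*₍2₎ = 2.427, θ*₍23₎ = 4.538.
Basic interval reflects these around s:
  lower = 2 × 3.622 − 4.538 = 2.706
  upper = 2 × 3.622 − 2.427 = 4.817

(2.706, 4.817)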